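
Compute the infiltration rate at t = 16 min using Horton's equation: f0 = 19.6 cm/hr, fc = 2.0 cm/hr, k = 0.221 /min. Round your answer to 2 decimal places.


Step 1: f = fc + (f0 - fc) * exp(-k * t)
Step 2: exp(-0.221 * 16) = 0.02913
Step 3: f = 2.0 + (19.6 - 2.0) * 0.02913
Step 4: f = 2.0 + 17.6 * 0.02913
Step 5: f = 2.51 cm/hr

2.51


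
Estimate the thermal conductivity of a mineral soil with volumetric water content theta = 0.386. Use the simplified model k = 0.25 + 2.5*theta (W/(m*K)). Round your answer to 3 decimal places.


Step 1: k = 0.25 + 2.5 * theta
Step 2: k = 0.25 + 2.5 * 0.386
Step 3: k = 0.25 + 0.965
Step 4: k = 1.215 W/(m*K)

1.215


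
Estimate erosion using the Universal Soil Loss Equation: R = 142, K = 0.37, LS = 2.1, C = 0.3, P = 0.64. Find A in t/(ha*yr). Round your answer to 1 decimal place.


Step 1: A = R * K * LS * C * P
Step 2: R * K = 142 * 0.37 = 52.54
Step 3: (R*K) * LS = 52.54 * 2.1 = 110.334
Step 4: * C * P = 110.334 * 0.3 * 0.64 = 21.2
Step 5: A = 21.2 t/(ha*yr)

21.2


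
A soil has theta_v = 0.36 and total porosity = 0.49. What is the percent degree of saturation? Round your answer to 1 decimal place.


Step 1: S = 100 * theta_v / n
Step 2: S = 100 * 0.36 / 0.49
Step 3: S = 73.5%

73.5


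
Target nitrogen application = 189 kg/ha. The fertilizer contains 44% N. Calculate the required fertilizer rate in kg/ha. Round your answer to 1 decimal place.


Step 1: Fertilizer rate = target N / (N content / 100)
Step 2: Rate = 189 / (44 / 100)
Step 3: Rate = 189 / 0.44
Step 4: Rate = 429.5 kg/ha

429.5


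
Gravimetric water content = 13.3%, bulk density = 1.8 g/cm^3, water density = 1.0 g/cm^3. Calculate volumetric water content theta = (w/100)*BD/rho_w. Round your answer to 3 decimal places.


Step 1: theta = (w / 100) * BD / rho_w
Step 2: theta = (13.3 / 100) * 1.8 / 1.0
Step 3: theta = 0.133 * 1.8
Step 4: theta = 0.239

0.239


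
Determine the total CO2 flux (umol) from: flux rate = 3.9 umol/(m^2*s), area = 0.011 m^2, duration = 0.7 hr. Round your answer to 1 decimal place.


Step 1: Convert time to seconds: 0.7 hr * 3600 = 2520.0 s
Step 2: Total = flux * area * time_s
Step 3: Total = 3.9 * 0.011 * 2520.0
Step 4: Total = 108.1 umol

108.1


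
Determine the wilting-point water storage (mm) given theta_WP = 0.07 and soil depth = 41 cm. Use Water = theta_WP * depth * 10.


Step 1: Water (mm) = theta_WP * depth * 10
Step 2: Water = 0.07 * 41 * 10
Step 3: Water = 28.7 mm

28.7


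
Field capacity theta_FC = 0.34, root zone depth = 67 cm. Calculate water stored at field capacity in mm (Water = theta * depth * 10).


Step 1: Water (mm) = theta_FC * depth (cm) * 10
Step 2: Water = 0.34 * 67 * 10
Step 3: Water = 227.8 mm

227.8


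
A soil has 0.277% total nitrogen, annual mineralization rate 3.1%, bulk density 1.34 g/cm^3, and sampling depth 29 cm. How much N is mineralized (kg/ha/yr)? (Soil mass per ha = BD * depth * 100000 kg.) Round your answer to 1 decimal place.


Step 1: Soil mass per ha = BD * depth * 100000 = 1.34 * 29 * 100000 = 3886000 kg
Step 2: Total N pool = soil mass * N%/100 = 3886000 * 0.277/100 = 10764.22 kg/ha
Step 3: N mineralized = N pool * rate%/100 = 10764.22 * 3.1/100 = 333.7 kg/ha/yr

333.7


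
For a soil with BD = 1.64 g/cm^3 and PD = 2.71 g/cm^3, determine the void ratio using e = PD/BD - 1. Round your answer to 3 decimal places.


Step 1: e = PD / BD - 1
Step 2: e = 2.71 / 1.64 - 1
Step 3: e = 1.65244 - 1
Step 4: e = 0.652

0.652


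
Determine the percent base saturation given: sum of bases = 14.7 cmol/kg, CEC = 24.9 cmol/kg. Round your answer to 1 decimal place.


Step 1: BS = 100 * (sum of bases) / CEC
Step 2: BS = 100 * 14.7 / 24.9
Step 3: BS = 59.0%

59.0


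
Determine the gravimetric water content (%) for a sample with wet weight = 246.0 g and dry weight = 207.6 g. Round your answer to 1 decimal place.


Step 1: Water mass = wet - dry = 246.0 - 207.6 = 38.4 g
Step 2: w = 100 * water mass / dry mass
Step 3: w = 100 * 38.4 / 207.6 = 18.5%

18.5


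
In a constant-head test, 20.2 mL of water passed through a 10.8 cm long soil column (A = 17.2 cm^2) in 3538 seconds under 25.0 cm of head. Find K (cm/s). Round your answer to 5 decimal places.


Step 1: K = Q * L / (A * t * h)
Step 2: Numerator = 20.2 * 10.8 = 218.16
Step 3: Denominator = 17.2 * 3538 * 25.0 = 1521340.0
Step 4: K = 218.16 / 1521340.0 = 0.00014 cm/s

0.00014


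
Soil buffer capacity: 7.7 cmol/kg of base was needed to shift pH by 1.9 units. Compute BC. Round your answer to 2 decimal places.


Step 1: BC = change in base / change in pH
Step 2: BC = 7.7 / 1.9
Step 3: BC = 4.05 cmol/(kg*pH unit)

4.05


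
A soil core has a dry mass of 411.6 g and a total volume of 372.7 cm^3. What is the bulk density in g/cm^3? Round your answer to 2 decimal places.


Step 1: Identify the formula: BD = dry mass / volume
Step 2: Substitute values: BD = 411.6 / 372.7
Step 3: BD = 1.1 g/cm^3

1.1


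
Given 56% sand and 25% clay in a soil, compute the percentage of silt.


Step 1: sand + silt + clay = 100%
Step 2: silt = 100 - sand - clay
Step 3: silt = 100 - 56 - 25
Step 4: silt = 19%

19


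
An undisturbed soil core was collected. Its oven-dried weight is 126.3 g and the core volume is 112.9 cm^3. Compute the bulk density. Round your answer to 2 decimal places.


Step 1: Identify the formula: BD = dry mass / volume
Step 2: Substitute values: BD = 126.3 / 112.9
Step 3: BD = 1.12 g/cm^3

1.12


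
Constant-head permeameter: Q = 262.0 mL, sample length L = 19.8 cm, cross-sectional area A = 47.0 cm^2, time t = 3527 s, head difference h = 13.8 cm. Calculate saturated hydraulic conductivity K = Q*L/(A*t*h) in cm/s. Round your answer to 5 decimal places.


Step 1: K = Q * L / (A * t * h)
Step 2: Numerator = 262.0 * 19.8 = 5187.6
Step 3: Denominator = 47.0 * 3527 * 13.8 = 2287612.2
Step 4: K = 5187.6 / 2287612.2 = 0.00227 cm/s

0.00227


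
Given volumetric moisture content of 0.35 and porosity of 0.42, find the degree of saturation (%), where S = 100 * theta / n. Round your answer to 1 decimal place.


Step 1: S = 100 * theta_v / n
Step 2: S = 100 * 0.35 / 0.42
Step 3: S = 83.3%

83.3


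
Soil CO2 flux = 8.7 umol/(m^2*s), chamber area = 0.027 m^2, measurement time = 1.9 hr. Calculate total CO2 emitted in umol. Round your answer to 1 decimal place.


Step 1: Convert time to seconds: 1.9 hr * 3600 = 6840.0 s
Step 2: Total = flux * area * time_s
Step 3: Total = 8.7 * 0.027 * 6840.0
Step 4: Total = 1606.7 umol

1606.7


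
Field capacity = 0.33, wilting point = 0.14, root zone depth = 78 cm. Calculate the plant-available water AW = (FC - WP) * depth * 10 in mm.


Step 1: Available water = (FC - WP) * depth * 10
Step 2: AW = (0.33 - 0.14) * 78 * 10
Step 3: AW = 0.19 * 78 * 10
Step 4: AW = 148.2 mm

148.2


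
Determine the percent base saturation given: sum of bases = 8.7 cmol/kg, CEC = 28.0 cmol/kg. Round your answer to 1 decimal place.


Step 1: BS = 100 * (sum of bases) / CEC
Step 2: BS = 100 * 8.7 / 28.0
Step 3: BS = 31.1%

31.1


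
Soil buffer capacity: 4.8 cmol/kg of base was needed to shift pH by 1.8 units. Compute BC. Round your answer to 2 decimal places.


Step 1: BC = change in base / change in pH
Step 2: BC = 4.8 / 1.8
Step 3: BC = 2.67 cmol/(kg*pH unit)

2.67


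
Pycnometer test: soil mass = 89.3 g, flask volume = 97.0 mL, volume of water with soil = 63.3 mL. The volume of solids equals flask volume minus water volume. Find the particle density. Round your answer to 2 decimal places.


Step 1: Volume of solids = flask volume - water volume with soil
Step 2: V_solids = 97.0 - 63.3 = 33.7 mL
Step 3: Particle density = mass / V_solids = 89.3 / 33.7 = 2.65 g/cm^3

2.65


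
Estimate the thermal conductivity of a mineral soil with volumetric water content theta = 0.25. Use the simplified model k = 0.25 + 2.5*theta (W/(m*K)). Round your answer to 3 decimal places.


Step 1: k = 0.25 + 2.5 * theta
Step 2: k = 0.25 + 2.5 * 0.25
Step 3: k = 0.25 + 0.625
Step 4: k = 0.875 W/(m*K)

0.875


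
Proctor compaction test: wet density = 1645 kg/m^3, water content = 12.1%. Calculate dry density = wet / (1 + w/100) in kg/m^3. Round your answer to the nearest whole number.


Step 1: Dry density = wet density / (1 + w/100)
Step 2: Dry density = 1645 / (1 + 12.1/100)
Step 3: Dry density = 1645 / 1.121
Step 4: Dry density = 1467 kg/m^3

1467


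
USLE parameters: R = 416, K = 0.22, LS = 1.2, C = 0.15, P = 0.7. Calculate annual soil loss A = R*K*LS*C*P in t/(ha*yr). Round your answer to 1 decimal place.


Step 1: A = R * K * LS * C * P
Step 2: R * K = 416 * 0.22 = 91.52
Step 3: (R*K) * LS = 91.52 * 1.2 = 109.824
Step 4: * C * P = 109.824 * 0.15 * 0.7 = 11.5
Step 5: A = 11.5 t/(ha*yr)

11.5


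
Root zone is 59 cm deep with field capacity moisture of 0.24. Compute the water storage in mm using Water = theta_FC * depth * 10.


Step 1: Water (mm) = theta_FC * depth (cm) * 10
Step 2: Water = 0.24 * 59 * 10
Step 3: Water = 141.6 mm

141.6


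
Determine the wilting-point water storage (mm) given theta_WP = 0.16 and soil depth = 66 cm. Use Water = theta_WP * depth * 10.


Step 1: Water (mm) = theta_WP * depth * 10
Step 2: Water = 0.16 * 66 * 10
Step 3: Water = 105.6 mm

105.6


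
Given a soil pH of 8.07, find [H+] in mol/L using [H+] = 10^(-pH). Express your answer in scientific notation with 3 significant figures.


Step 1: [H+] = 10^(-pH)
Step 2: [H+] = 10^(-8.07)
Step 3: [H+] = 8.51e-09 mol/L

8.51e-09


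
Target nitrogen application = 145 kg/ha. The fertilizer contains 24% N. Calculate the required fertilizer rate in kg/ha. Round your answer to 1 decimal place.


Step 1: Fertilizer rate = target N / (N content / 100)
Step 2: Rate = 145 / (24 / 100)
Step 3: Rate = 145 / 0.24
Step 4: Rate = 604.2 kg/ha

604.2


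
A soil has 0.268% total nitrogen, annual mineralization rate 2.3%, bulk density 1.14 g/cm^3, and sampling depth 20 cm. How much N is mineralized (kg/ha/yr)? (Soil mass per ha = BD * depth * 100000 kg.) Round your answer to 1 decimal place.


Step 1: Soil mass per ha = BD * depth * 100000 = 1.14 * 20 * 100000 = 2280000 kg
Step 2: Total N pool = soil mass * N%/100 = 2280000 * 0.268/100 = 6110.4 kg/ha
Step 3: N mineralized = N pool * rate%/100 = 6110.4 * 2.3/100 = 140.5 kg/ha/yr

140.5


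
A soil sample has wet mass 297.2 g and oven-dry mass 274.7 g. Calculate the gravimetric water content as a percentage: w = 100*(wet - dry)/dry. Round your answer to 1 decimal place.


Step 1: Water mass = wet - dry = 297.2 - 274.7 = 22.5 g
Step 2: w = 100 * water mass / dry mass
Step 3: w = 100 * 22.5 / 274.7 = 8.2%

8.2


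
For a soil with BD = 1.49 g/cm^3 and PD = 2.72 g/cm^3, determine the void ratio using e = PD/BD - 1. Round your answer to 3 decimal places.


Step 1: e = PD / BD - 1
Step 2: e = 2.72 / 1.49 - 1
Step 3: e = 1.8255 - 1
Step 4: e = 0.826

0.826


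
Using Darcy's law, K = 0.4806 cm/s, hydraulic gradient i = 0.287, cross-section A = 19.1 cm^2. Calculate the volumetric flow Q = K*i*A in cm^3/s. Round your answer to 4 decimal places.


Step 1: Apply Darcy's law: Q = K * i * A
Step 2: Q = 0.4806 * 0.287 * 19.1
Step 3: Q = 2.6345 cm^3/s

2.6345


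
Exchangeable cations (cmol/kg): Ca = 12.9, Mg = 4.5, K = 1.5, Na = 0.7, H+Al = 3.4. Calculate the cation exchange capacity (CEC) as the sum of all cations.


Step 1: CEC = Ca + Mg + K + Na + (H+Al)
Step 2: CEC = 12.9 + 4.5 + 1.5 + 0.7 + 3.4
Step 3: CEC = 23.0 cmol/kg

23.0


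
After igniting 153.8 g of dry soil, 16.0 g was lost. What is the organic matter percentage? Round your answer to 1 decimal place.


Step 1: OM% = 100 * LOI / sample mass
Step 2: OM = 100 * 16.0 / 153.8
Step 3: OM = 10.4%

10.4


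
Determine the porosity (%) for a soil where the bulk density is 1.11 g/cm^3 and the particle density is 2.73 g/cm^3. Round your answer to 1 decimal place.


Step 1: Formula: n = 100 * (1 - BD / PD)
Step 2: n = 100 * (1 - 1.11 / 2.73)
Step 3: n = 100 * (1 - 0.40659)
Step 4: n = 59.3%

59.3


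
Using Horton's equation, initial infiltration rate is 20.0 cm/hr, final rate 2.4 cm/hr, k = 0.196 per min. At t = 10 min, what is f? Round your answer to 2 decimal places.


Step 1: f = fc + (f0 - fc) * exp(-k * t)
Step 2: exp(-0.196 * 10) = 0.140858
Step 3: f = 2.4 + (20.0 - 2.4) * 0.140858
Step 4: f = 2.4 + 17.6 * 0.140858
Step 5: f = 4.88 cm/hr

4.88


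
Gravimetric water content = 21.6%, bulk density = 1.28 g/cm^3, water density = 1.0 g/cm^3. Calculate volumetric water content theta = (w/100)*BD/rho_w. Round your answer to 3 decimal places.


Step 1: theta = (w / 100) * BD / rho_w
Step 2: theta = (21.6 / 100) * 1.28 / 1.0
Step 3: theta = 0.216 * 1.28
Step 4: theta = 0.276

0.276


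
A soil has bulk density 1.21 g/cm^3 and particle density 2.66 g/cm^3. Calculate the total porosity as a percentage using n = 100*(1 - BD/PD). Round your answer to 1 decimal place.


Step 1: Formula: n = 100 * (1 - BD / PD)
Step 2: n = 100 * (1 - 1.21 / 2.66)
Step 3: n = 100 * (1 - 0.45489)
Step 4: n = 54.5%

54.5


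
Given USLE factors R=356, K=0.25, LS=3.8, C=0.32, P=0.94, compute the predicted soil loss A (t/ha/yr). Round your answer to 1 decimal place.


Step 1: A = R * K * LS * C * P
Step 2: R * K = 356 * 0.25 = 89.0
Step 3: (R*K) * LS = 89.0 * 3.8 = 338.2
Step 4: * C * P = 338.2 * 0.32 * 0.94 = 101.7
Step 5: A = 101.7 t/(ha*yr)

101.7


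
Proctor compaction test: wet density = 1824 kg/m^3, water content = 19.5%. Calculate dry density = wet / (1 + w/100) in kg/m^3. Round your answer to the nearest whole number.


Step 1: Dry density = wet density / (1 + w/100)
Step 2: Dry density = 1824 / (1 + 19.5/100)
Step 3: Dry density = 1824 / 1.195
Step 4: Dry density = 1526 kg/m^3

1526


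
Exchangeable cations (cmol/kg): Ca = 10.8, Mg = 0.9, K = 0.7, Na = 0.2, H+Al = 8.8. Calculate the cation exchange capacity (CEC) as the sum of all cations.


Step 1: CEC = Ca + Mg + K + Na + (H+Al)
Step 2: CEC = 10.8 + 0.9 + 0.7 + 0.2 + 8.8
Step 3: CEC = 21.4 cmol/kg

21.4


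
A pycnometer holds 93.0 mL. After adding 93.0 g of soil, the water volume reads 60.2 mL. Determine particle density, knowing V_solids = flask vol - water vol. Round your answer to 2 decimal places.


Step 1: Volume of solids = flask volume - water volume with soil
Step 2: V_solids = 93.0 - 60.2 = 32.8 mL
Step 3: Particle density = mass / V_solids = 93.0 / 32.8 = 2.84 g/cm^3

2.84


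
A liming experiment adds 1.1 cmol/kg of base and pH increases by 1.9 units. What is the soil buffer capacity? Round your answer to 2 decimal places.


Step 1: BC = change in base / change in pH
Step 2: BC = 1.1 / 1.9
Step 3: BC = 0.58 cmol/(kg*pH unit)

0.58


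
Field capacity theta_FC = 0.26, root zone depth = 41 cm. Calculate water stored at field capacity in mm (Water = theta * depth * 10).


Step 1: Water (mm) = theta_FC * depth (cm) * 10
Step 2: Water = 0.26 * 41 * 10
Step 3: Water = 106.6 mm

106.6


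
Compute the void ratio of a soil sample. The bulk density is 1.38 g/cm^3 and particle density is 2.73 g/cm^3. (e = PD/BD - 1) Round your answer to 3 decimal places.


Step 1: e = PD / BD - 1
Step 2: e = 2.73 / 1.38 - 1
Step 3: e = 1.97826 - 1
Step 4: e = 0.978

0.978


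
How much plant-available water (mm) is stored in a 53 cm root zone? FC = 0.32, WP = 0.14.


Step 1: Available water = (FC - WP) * depth * 10
Step 2: AW = (0.32 - 0.14) * 53 * 10
Step 3: AW = 0.18 * 53 * 10
Step 4: AW = 95.4 mm

95.4


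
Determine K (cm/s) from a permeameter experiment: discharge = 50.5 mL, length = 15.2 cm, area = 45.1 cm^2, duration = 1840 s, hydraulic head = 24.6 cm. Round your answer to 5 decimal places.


Step 1: K = Q * L / (A * t * h)
Step 2: Numerator = 50.5 * 15.2 = 767.6
Step 3: Denominator = 45.1 * 1840 * 24.6 = 2041406.4
Step 4: K = 767.6 / 2041406.4 = 0.00038 cm/s

0.00038


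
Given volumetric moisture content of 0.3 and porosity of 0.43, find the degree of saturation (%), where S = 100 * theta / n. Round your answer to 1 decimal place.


Step 1: S = 100 * theta_v / n
Step 2: S = 100 * 0.3 / 0.43
Step 3: S = 69.8%

69.8


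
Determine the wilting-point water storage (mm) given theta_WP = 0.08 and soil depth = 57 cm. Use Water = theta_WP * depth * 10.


Step 1: Water (mm) = theta_WP * depth * 10
Step 2: Water = 0.08 * 57 * 10
Step 3: Water = 45.6 mm

45.6


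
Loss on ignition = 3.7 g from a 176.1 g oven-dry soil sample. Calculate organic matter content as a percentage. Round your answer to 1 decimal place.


Step 1: OM% = 100 * LOI / sample mass
Step 2: OM = 100 * 3.7 / 176.1
Step 3: OM = 2.1%

2.1


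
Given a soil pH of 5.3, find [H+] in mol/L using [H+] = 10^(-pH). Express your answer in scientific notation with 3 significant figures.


Step 1: [H+] = 10^(-pH)
Step 2: [H+] = 10^(-5.3)
Step 3: [H+] = 5.01e-06 mol/L

5.01e-06


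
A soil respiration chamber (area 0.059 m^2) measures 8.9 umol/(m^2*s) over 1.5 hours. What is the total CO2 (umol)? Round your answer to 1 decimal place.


Step 1: Convert time to seconds: 1.5 hr * 3600 = 5400.0 s
Step 2: Total = flux * area * time_s
Step 3: Total = 8.9 * 0.059 * 5400.0
Step 4: Total = 2835.5 umol

2835.5


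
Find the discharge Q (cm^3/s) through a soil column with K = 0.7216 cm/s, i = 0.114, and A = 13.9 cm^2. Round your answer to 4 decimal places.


Step 1: Apply Darcy's law: Q = K * i * A
Step 2: Q = 0.7216 * 0.114 * 13.9
Step 3: Q = 1.1434 cm^3/s

1.1434


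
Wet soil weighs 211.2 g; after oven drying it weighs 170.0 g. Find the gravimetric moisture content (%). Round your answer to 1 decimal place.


Step 1: Water mass = wet - dry = 211.2 - 170.0 = 41.2 g
Step 2: w = 100 * water mass / dry mass
Step 3: w = 100 * 41.2 / 170.0 = 24.2%

24.2


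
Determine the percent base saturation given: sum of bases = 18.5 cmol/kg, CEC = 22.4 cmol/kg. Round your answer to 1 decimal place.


Step 1: BS = 100 * (sum of bases) / CEC
Step 2: BS = 100 * 18.5 / 22.4
Step 3: BS = 82.6%

82.6


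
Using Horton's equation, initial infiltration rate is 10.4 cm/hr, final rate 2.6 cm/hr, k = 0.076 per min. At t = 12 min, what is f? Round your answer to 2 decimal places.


Step 1: f = fc + (f0 - fc) * exp(-k * t)
Step 2: exp(-0.076 * 12) = 0.40172
Step 3: f = 2.6 + (10.4 - 2.6) * 0.40172
Step 4: f = 2.6 + 7.8 * 0.40172
Step 5: f = 5.73 cm/hr

5.73


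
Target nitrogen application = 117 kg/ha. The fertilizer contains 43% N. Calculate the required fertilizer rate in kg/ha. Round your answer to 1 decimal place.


Step 1: Fertilizer rate = target N / (N content / 100)
Step 2: Rate = 117 / (43 / 100)
Step 3: Rate = 117 / 0.43
Step 4: Rate = 272.1 kg/ha

272.1


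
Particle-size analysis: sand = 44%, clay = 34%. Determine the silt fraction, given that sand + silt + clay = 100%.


Step 1: sand + silt + clay = 100%
Step 2: silt = 100 - sand - clay
Step 3: silt = 100 - 44 - 34
Step 4: silt = 22%

22


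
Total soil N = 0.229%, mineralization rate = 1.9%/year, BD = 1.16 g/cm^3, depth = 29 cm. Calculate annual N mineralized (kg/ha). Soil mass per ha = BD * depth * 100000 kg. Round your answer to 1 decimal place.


Step 1: Soil mass per ha = BD * depth * 100000 = 1.16 * 29 * 100000 = 3364000 kg
Step 2: Total N pool = soil mass * N%/100 = 3364000 * 0.229/100 = 7703.56 kg/ha
Step 3: N mineralized = N pool * rate%/100 = 7703.56 * 1.9/100 = 146.4 kg/ha/yr

146.4


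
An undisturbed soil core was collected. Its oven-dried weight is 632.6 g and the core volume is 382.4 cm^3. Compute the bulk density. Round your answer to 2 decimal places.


Step 1: Identify the formula: BD = dry mass / volume
Step 2: Substitute values: BD = 632.6 / 382.4
Step 3: BD = 1.65 g/cm^3

1.65


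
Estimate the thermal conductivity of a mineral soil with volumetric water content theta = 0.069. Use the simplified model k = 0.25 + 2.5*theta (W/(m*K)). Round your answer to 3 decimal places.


Step 1: k = 0.25 + 2.5 * theta
Step 2: k = 0.25 + 2.5 * 0.069
Step 3: k = 0.25 + 0.173
Step 4: k = 0.423 W/(m*K)

0.423


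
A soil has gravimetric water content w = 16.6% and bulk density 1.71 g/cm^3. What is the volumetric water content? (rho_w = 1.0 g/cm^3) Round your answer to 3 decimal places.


Step 1: theta = (w / 100) * BD / rho_w
Step 2: theta = (16.6 / 100) * 1.71 / 1.0
Step 3: theta = 0.166 * 1.71
Step 4: theta = 0.284

0.284


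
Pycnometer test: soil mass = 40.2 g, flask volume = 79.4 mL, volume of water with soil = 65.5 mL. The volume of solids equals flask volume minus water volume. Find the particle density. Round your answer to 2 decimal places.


Step 1: Volume of solids = flask volume - water volume with soil
Step 2: V_solids = 79.4 - 65.5 = 13.9 mL
Step 3: Particle density = mass / V_solids = 40.2 / 13.9 = 2.89 g/cm^3

2.89


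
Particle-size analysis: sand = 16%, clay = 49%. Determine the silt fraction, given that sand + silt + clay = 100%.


Step 1: sand + silt + clay = 100%
Step 2: silt = 100 - sand - clay
Step 3: silt = 100 - 16 - 49
Step 4: silt = 35%

35


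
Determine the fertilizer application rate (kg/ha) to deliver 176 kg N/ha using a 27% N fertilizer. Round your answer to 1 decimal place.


Step 1: Fertilizer rate = target N / (N content / 100)
Step 2: Rate = 176 / (27 / 100)
Step 3: Rate = 176 / 0.27
Step 4: Rate = 651.9 kg/ha

651.9


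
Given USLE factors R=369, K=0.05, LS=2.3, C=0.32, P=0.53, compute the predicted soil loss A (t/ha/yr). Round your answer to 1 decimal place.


Step 1: A = R * K * LS * C * P
Step 2: R * K = 369 * 0.05 = 18.45
Step 3: (R*K) * LS = 18.45 * 2.3 = 42.435
Step 4: * C * P = 42.435 * 0.32 * 0.53 = 7.2
Step 5: A = 7.2 t/(ha*yr)

7.2


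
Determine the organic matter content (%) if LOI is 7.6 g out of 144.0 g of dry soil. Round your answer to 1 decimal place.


Step 1: OM% = 100 * LOI / sample mass
Step 2: OM = 100 * 7.6 / 144.0
Step 3: OM = 5.3%

5.3


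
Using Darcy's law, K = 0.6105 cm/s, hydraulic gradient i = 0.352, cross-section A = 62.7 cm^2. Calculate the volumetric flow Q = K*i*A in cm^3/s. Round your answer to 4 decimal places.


Step 1: Apply Darcy's law: Q = K * i * A
Step 2: Q = 0.6105 * 0.352 * 62.7
Step 3: Q = 13.474 cm^3/s

13.474


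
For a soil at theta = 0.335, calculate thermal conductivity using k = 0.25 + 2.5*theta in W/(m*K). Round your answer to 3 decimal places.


Step 1: k = 0.25 + 2.5 * theta
Step 2: k = 0.25 + 2.5 * 0.335
Step 3: k = 0.25 + 0.838
Step 4: k = 1.088 W/(m*K)

1.088


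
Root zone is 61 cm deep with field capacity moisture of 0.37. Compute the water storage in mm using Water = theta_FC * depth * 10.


Step 1: Water (mm) = theta_FC * depth (cm) * 10
Step 2: Water = 0.37 * 61 * 10
Step 3: Water = 225.7 mm

225.7


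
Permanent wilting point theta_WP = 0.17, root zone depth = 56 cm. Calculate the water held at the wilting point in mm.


Step 1: Water (mm) = theta_WP * depth * 10
Step 2: Water = 0.17 * 56 * 10
Step 3: Water = 95.2 mm

95.2


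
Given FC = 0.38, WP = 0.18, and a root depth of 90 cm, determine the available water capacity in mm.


Step 1: Available water = (FC - WP) * depth * 10
Step 2: AW = (0.38 - 0.18) * 90 * 10
Step 3: AW = 0.2 * 90 * 10
Step 4: AW = 180.0 mm

180.0


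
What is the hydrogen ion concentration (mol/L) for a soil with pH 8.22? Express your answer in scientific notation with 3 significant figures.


Step 1: [H+] = 10^(-pH)
Step 2: [H+] = 10^(-8.22)
Step 3: [H+] = 6.03e-09 mol/L

6.03e-09


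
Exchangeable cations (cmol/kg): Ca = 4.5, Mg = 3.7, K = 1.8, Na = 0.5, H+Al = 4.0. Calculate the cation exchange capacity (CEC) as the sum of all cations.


Step 1: CEC = Ca + Mg + K + Na + (H+Al)
Step 2: CEC = 4.5 + 3.7 + 1.8 + 0.5 + 4.0
Step 3: CEC = 14.5 cmol/kg

14.5


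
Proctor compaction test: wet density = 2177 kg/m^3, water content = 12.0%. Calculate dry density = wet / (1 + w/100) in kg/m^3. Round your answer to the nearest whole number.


Step 1: Dry density = wet density / (1 + w/100)
Step 2: Dry density = 2177 / (1 + 12.0/100)
Step 3: Dry density = 2177 / 1.12
Step 4: Dry density = 1944 kg/m^3

1944


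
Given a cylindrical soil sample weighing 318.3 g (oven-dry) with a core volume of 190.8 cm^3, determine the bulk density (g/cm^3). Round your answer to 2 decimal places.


Step 1: Identify the formula: BD = dry mass / volume
Step 2: Substitute values: BD = 318.3 / 190.8
Step 3: BD = 1.67 g/cm^3

1.67


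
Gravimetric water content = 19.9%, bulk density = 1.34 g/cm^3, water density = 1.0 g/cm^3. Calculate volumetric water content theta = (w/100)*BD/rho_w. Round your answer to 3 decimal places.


Step 1: theta = (w / 100) * BD / rho_w
Step 2: theta = (19.9 / 100) * 1.34 / 1.0
Step 3: theta = 0.199 * 1.34
Step 4: theta = 0.267

0.267


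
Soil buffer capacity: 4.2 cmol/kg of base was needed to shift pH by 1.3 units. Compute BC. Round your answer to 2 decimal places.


Step 1: BC = change in base / change in pH
Step 2: BC = 4.2 / 1.3
Step 3: BC = 3.23 cmol/(kg*pH unit)

3.23


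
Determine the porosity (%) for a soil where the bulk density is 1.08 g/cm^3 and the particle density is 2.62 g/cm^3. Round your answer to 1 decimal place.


Step 1: Formula: n = 100 * (1 - BD / PD)
Step 2: n = 100 * (1 - 1.08 / 2.62)
Step 3: n = 100 * (1 - 0.41221)
Step 4: n = 58.8%

58.8


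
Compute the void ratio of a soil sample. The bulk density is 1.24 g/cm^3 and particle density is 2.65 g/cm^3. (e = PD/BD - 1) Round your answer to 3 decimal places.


Step 1: e = PD / BD - 1
Step 2: e = 2.65 / 1.24 - 1
Step 3: e = 2.1371 - 1
Step 4: e = 1.137

1.137


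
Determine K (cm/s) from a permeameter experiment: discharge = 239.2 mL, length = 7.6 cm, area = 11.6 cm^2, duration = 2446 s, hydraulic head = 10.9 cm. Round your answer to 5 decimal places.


Step 1: K = Q * L / (A * t * h)
Step 2: Numerator = 239.2 * 7.6 = 1817.92
Step 3: Denominator = 11.6 * 2446 * 10.9 = 309272.24
Step 4: K = 1817.92 / 309272.24 = 0.00588 cm/s

0.00588


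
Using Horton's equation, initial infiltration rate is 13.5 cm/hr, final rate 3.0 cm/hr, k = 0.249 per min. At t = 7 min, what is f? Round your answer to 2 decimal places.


Step 1: f = fc + (f0 - fc) * exp(-k * t)
Step 2: exp(-0.249 * 7) = 0.174995
Step 3: f = 3.0 + (13.5 - 3.0) * 0.174995
Step 4: f = 3.0 + 10.5 * 0.174995
Step 5: f = 4.84 cm/hr

4.84


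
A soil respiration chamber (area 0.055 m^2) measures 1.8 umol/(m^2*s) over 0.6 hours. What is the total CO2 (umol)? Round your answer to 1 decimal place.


Step 1: Convert time to seconds: 0.6 hr * 3600 = 2160.0 s
Step 2: Total = flux * area * time_s
Step 3: Total = 1.8 * 0.055 * 2160.0
Step 4: Total = 213.8 umol

213.8


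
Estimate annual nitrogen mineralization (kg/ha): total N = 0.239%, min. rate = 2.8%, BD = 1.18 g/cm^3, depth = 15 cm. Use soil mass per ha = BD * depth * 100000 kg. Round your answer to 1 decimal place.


Step 1: Soil mass per ha = BD * depth * 100000 = 1.18 * 15 * 100000 = 1770000 kg
Step 2: Total N pool = soil mass * N%/100 = 1770000 * 0.239/100 = 4230.3 kg/ha
Step 3: N mineralized = N pool * rate%/100 = 4230.3 * 2.8/100 = 118.4 kg/ha/yr

118.4


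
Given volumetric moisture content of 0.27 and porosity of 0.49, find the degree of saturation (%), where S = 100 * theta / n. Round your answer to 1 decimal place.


Step 1: S = 100 * theta_v / n
Step 2: S = 100 * 0.27 / 0.49
Step 3: S = 55.1%

55.1


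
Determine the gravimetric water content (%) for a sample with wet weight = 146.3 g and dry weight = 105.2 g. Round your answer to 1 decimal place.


Step 1: Water mass = wet - dry = 146.3 - 105.2 = 41.1 g
Step 2: w = 100 * water mass / dry mass
Step 3: w = 100 * 41.1 / 105.2 = 39.1%

39.1


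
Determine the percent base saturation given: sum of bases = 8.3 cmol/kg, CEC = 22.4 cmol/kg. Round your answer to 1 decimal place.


Step 1: BS = 100 * (sum of bases) / CEC
Step 2: BS = 100 * 8.3 / 22.4
Step 3: BS = 37.1%

37.1


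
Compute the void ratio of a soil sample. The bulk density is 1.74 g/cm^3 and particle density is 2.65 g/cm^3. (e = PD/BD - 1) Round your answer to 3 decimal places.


Step 1: e = PD / BD - 1
Step 2: e = 2.65 / 1.74 - 1
Step 3: e = 1.52299 - 1
Step 4: e = 0.523

0.523


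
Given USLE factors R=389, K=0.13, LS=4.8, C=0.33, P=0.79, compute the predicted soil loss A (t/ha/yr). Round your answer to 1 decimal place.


Step 1: A = R * K * LS * C * P
Step 2: R * K = 389 * 0.13 = 50.57
Step 3: (R*K) * LS = 50.57 * 4.8 = 242.736
Step 4: * C * P = 242.736 * 0.33 * 0.79 = 63.3
Step 5: A = 63.3 t/(ha*yr)

63.3


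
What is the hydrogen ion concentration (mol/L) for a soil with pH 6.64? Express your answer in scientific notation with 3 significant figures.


Step 1: [H+] = 10^(-pH)
Step 2: [H+] = 10^(-6.64)
Step 3: [H+] = 2.29e-07 mol/L

2.29e-07


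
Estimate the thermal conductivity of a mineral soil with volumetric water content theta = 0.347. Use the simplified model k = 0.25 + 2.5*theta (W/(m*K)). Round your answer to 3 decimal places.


Step 1: k = 0.25 + 2.5 * theta
Step 2: k = 0.25 + 2.5 * 0.347
Step 3: k = 0.25 + 0.868
Step 4: k = 1.118 W/(m*K)

1.118


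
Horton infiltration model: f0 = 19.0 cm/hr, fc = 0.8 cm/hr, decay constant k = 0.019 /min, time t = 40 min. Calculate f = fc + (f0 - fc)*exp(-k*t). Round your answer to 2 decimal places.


Step 1: f = fc + (f0 - fc) * exp(-k * t)
Step 2: exp(-0.019 * 40) = 0.467666
Step 3: f = 0.8 + (19.0 - 0.8) * 0.467666
Step 4: f = 0.8 + 18.2 * 0.467666
Step 5: f = 9.31 cm/hr

9.31


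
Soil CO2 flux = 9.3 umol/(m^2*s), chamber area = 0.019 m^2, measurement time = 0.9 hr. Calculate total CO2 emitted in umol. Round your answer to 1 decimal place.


Step 1: Convert time to seconds: 0.9 hr * 3600 = 3240.0 s
Step 2: Total = flux * area * time_s
Step 3: Total = 9.3 * 0.019 * 3240.0
Step 4: Total = 572.5 umol

572.5


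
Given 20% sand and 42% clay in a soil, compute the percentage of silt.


Step 1: sand + silt + clay = 100%
Step 2: silt = 100 - sand - clay
Step 3: silt = 100 - 20 - 42
Step 4: silt = 38%

38


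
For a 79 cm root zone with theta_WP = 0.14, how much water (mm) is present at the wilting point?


Step 1: Water (mm) = theta_WP * depth * 10
Step 2: Water = 0.14 * 79 * 10
Step 3: Water = 110.6 mm

110.6


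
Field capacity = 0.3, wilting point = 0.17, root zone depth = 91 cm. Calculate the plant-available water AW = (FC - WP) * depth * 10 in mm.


Step 1: Available water = (FC - WP) * depth * 10
Step 2: AW = (0.3 - 0.17) * 91 * 10
Step 3: AW = 0.13 * 91 * 10
Step 4: AW = 118.3 mm

118.3


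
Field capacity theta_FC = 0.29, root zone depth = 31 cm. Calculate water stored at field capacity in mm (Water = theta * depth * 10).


Step 1: Water (mm) = theta_FC * depth (cm) * 10
Step 2: Water = 0.29 * 31 * 10
Step 3: Water = 89.9 mm

89.9


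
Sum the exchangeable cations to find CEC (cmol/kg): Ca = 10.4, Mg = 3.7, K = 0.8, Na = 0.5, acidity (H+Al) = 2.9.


Step 1: CEC = Ca + Mg + K + Na + (H+Al)
Step 2: CEC = 10.4 + 3.7 + 0.8 + 0.5 + 2.9
Step 3: CEC = 18.3 cmol/kg

18.3


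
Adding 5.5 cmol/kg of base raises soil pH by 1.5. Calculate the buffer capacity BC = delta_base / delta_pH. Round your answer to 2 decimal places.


Step 1: BC = change in base / change in pH
Step 2: BC = 5.5 / 1.5
Step 3: BC = 3.67 cmol/(kg*pH unit)

3.67


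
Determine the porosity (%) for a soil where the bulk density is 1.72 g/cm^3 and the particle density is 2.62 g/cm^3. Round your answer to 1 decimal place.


Step 1: Formula: n = 100 * (1 - BD / PD)
Step 2: n = 100 * (1 - 1.72 / 2.62)
Step 3: n = 100 * (1 - 0.65649)
Step 4: n = 34.4%

34.4


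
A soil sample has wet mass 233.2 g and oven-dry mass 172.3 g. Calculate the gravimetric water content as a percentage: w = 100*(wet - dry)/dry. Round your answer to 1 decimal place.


Step 1: Water mass = wet - dry = 233.2 - 172.3 = 60.9 g
Step 2: w = 100 * water mass / dry mass
Step 3: w = 100 * 60.9 / 172.3 = 35.3%

35.3


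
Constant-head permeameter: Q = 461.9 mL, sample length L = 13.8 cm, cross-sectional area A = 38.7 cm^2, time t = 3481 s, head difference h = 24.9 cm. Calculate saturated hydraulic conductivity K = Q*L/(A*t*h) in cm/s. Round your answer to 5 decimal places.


Step 1: K = Q * L / (A * t * h)
Step 2: Numerator = 461.9 * 13.8 = 6374.22
Step 3: Denominator = 38.7 * 3481 * 24.9 = 3354396.03
Step 4: K = 6374.22 / 3354396.03 = 0.0019 cm/s

0.0019


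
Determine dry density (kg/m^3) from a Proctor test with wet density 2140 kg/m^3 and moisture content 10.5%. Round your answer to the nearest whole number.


Step 1: Dry density = wet density / (1 + w/100)
Step 2: Dry density = 2140 / (1 + 10.5/100)
Step 3: Dry density = 2140 / 1.105
Step 4: Dry density = 1937 kg/m^3

1937


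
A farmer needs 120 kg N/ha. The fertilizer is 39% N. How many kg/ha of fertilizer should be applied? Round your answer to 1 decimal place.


Step 1: Fertilizer rate = target N / (N content / 100)
Step 2: Rate = 120 / (39 / 100)
Step 3: Rate = 120 / 0.39
Step 4: Rate = 307.7 kg/ha

307.7


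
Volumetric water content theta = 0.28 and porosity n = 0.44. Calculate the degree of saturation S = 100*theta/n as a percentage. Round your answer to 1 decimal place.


Step 1: S = 100 * theta_v / n
Step 2: S = 100 * 0.28 / 0.44
Step 3: S = 63.6%

63.6


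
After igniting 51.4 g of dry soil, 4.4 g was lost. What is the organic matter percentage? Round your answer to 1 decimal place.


Step 1: OM% = 100 * LOI / sample mass
Step 2: OM = 100 * 4.4 / 51.4
Step 3: OM = 8.6%

8.6


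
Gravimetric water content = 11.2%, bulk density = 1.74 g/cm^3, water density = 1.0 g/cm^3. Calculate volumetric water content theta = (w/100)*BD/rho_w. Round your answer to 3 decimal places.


Step 1: theta = (w / 100) * BD / rho_w
Step 2: theta = (11.2 / 100) * 1.74 / 1.0
Step 3: theta = 0.112 * 1.74
Step 4: theta = 0.195

0.195


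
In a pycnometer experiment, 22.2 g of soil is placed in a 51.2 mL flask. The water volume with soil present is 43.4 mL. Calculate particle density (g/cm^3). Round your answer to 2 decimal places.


Step 1: Volume of solids = flask volume - water volume with soil
Step 2: V_solids = 51.2 - 43.4 = 7.8 mL
Step 3: Particle density = mass / V_solids = 22.2 / 7.8 = 2.85 g/cm^3

2.85


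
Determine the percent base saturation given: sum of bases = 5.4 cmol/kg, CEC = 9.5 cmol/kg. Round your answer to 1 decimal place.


Step 1: BS = 100 * (sum of bases) / CEC
Step 2: BS = 100 * 5.4 / 9.5
Step 3: BS = 56.8%

56.8


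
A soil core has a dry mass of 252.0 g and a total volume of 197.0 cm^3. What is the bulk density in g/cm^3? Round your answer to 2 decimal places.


Step 1: Identify the formula: BD = dry mass / volume
Step 2: Substitute values: BD = 252.0 / 197.0
Step 3: BD = 1.28 g/cm^3

1.28


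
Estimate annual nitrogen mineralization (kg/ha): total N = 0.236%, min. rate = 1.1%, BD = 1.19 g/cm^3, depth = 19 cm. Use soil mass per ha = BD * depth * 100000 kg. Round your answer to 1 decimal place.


Step 1: Soil mass per ha = BD * depth * 100000 = 1.19 * 19 * 100000 = 2261000 kg
Step 2: Total N pool = soil mass * N%/100 = 2261000 * 0.236/100 = 5335.96 kg/ha
Step 3: N mineralized = N pool * rate%/100 = 5335.96 * 1.1/100 = 58.7 kg/ha/yr

58.7


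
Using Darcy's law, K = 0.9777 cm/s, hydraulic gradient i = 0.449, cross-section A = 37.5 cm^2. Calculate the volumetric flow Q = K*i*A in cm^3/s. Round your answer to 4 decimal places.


Step 1: Apply Darcy's law: Q = K * i * A
Step 2: Q = 0.9777 * 0.449 * 37.5
Step 3: Q = 16.462 cm^3/s

16.462


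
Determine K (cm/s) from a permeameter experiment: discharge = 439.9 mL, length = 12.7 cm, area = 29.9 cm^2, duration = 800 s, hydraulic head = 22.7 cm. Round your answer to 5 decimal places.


Step 1: K = Q * L / (A * t * h)
Step 2: Numerator = 439.9 * 12.7 = 5586.73
Step 3: Denominator = 29.9 * 800 * 22.7 = 542984.0
Step 4: K = 5586.73 / 542984.0 = 0.01029 cm/s

0.01029


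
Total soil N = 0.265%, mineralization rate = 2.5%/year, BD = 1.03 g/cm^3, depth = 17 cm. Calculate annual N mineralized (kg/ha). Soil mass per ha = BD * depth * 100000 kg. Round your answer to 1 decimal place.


Step 1: Soil mass per ha = BD * depth * 100000 = 1.03 * 17 * 100000 = 1751000 kg
Step 2: Total N pool = soil mass * N%/100 = 1751000 * 0.265/100 = 4640.15 kg/ha
Step 3: N mineralized = N pool * rate%/100 = 4640.15 * 2.5/100 = 116.0 kg/ha/yr

116.0


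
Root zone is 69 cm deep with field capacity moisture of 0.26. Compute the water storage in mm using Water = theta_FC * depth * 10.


Step 1: Water (mm) = theta_FC * depth (cm) * 10
Step 2: Water = 0.26 * 69 * 10
Step 3: Water = 179.4 mm

179.4


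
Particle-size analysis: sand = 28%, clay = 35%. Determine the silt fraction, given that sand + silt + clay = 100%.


Step 1: sand + silt + clay = 100%
Step 2: silt = 100 - sand - clay
Step 3: silt = 100 - 28 - 35
Step 4: silt = 37%

37


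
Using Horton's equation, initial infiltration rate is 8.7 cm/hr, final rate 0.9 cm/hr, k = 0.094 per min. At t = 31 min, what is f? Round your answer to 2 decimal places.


Step 1: f = fc + (f0 - fc) * exp(-k * t)
Step 2: exp(-0.094 * 31) = 0.054258
Step 3: f = 0.9 + (8.7 - 0.9) * 0.054258
Step 4: f = 0.9 + 7.8 * 0.054258
Step 5: f = 1.32 cm/hr

1.32


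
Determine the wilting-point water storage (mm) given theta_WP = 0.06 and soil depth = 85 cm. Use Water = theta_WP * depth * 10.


Step 1: Water (mm) = theta_WP * depth * 10
Step 2: Water = 0.06 * 85 * 10
Step 3: Water = 51.0 mm

51.0


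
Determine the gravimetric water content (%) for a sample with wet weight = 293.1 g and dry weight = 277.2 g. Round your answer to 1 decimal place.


Step 1: Water mass = wet - dry = 293.1 - 277.2 = 15.9 g
Step 2: w = 100 * water mass / dry mass
Step 3: w = 100 * 15.9 / 277.2 = 5.7%

5.7


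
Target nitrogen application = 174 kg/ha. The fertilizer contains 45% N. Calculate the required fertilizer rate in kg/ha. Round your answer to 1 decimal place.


Step 1: Fertilizer rate = target N / (N content / 100)
Step 2: Rate = 174 / (45 / 100)
Step 3: Rate = 174 / 0.45
Step 4: Rate = 386.7 kg/ha

386.7


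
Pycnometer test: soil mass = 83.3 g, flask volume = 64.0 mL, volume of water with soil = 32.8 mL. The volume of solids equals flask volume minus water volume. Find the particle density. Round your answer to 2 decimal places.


Step 1: Volume of solids = flask volume - water volume with soil
Step 2: V_solids = 64.0 - 32.8 = 31.2 mL
Step 3: Particle density = mass / V_solids = 83.3 / 31.2 = 2.67 g/cm^3

2.67


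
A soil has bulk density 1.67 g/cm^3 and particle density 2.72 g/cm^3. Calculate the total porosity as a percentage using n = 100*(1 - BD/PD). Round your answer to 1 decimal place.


Step 1: Formula: n = 100 * (1 - BD / PD)
Step 2: n = 100 * (1 - 1.67 / 2.72)
Step 3: n = 100 * (1 - 0.61397)
Step 4: n = 38.6%

38.6


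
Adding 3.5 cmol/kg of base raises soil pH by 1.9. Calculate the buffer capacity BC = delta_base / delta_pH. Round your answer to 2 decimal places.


Step 1: BC = change in base / change in pH
Step 2: BC = 3.5 / 1.9
Step 3: BC = 1.84 cmol/(kg*pH unit)

1.84


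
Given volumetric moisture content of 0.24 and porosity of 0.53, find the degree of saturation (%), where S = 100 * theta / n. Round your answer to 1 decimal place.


Step 1: S = 100 * theta_v / n
Step 2: S = 100 * 0.24 / 0.53
Step 3: S = 45.3%

45.3


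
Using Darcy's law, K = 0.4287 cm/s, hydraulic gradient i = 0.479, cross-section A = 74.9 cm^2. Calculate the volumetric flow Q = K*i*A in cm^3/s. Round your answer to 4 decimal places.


Step 1: Apply Darcy's law: Q = K * i * A
Step 2: Q = 0.4287 * 0.479 * 74.9
Step 3: Q = 15.3805 cm^3/s

15.3805


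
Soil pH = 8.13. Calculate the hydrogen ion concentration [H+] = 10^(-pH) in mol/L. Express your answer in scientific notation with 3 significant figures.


Step 1: [H+] = 10^(-pH)
Step 2: [H+] = 10^(-8.13)
Step 3: [H+] = 7.41e-09 mol/L

7.41e-09
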